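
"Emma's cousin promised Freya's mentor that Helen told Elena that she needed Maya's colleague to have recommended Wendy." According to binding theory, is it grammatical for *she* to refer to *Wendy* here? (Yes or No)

No

*Wendy* is an R-expression; Principle C requires it to be free (not bound by any c-commanding expression).
— she: subject of the clause headed by 'needed'; the pronoun c-commands the R-expression — coreference blocked (Principle C).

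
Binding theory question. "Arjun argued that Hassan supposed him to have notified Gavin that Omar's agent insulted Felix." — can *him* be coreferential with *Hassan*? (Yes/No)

No

*him* is a pronoun; Principle B requires it to be free in its binding domain — the clause headed by 'supposed'.
— Hassan: subject of the clause headed by 'supposed'; c-commands the pronoun within its binding domain — blocked (Principle B).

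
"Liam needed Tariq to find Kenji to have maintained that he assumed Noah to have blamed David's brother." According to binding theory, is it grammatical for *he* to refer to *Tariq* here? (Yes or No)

Yes

*Tariq* is an R-expression; Principle C requires it to be free (not bound by any c-commanding expression).
— he: subject of the clause headed by 'assumed'; the pronoun does not c-command the R-expression — coreference allowed.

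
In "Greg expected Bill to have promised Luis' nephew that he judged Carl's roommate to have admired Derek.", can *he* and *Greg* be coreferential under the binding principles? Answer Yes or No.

Yes

*Greg* is an R-expression; Principle C requires it to be free (not bound by any c-commanding expression).
— he: subject of the clause headed by 'judged'; the pronoun does not c-command the R-expression — coreference allowed.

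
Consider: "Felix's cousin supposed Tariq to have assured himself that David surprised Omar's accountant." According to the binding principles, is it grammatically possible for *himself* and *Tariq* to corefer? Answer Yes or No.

*himself* is a reflexive; Principle A requires it to be bound within its binding domain — the clause headed by 'assured'.
— Tariq: subject of the clause headed by 'assured'; c-commands the reflexive within its binding domain — allowed (Principle A).

Yes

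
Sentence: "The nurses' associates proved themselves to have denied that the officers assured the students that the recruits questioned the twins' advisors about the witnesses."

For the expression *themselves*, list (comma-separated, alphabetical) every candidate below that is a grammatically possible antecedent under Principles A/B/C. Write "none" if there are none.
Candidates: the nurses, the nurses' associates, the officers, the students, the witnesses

*themselves* is a reflexive; Principle A requires it to be bound within its binding domain — the matrix clause.
— the nurses: possessor inside the subject DP of the matrix clause; does not c-command the reflexive — cannot bind it (Principle A).
— the nurses' associates: subject of the matrix clause; c-commands the reflexive within its binding domain — allowed (Principle A).
— the officers: subject of the clause headed by 'assured'; does not c-command the reflexive — cannot bind it (Principle A).
— the students: object of the clause headed by 'assured'; does not c-command the reflexive — cannot bind it (Principle A).
— the witnesses: second object of the clause headed by 'questioned'; does not c-command the reflexive — cannot bind it (Principle A).

the nurses' associates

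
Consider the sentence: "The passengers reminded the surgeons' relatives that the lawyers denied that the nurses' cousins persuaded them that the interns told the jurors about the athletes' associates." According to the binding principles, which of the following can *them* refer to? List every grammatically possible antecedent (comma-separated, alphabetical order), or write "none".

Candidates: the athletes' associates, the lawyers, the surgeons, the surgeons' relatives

*them* is a pronoun; Principle B requires it to be free in its binding domain — the clause headed by 'persuaded'.
— the athletes' associates: second object of the clause headed by 'told'; is c-commanded by the pronoun; coreference would bind this R-expression — blocked (Principle C).
— the lawyers: subject of the clause headed by 'denied'; c-commands the pronoun but lies outside its binding domain — allowed.
— the surgeons: possessor inside the object DP of the matrix clause; does not c-command the pronoun — Principle B does not apply; allowed.
— the surgeons' relatives: object of the matrix clause; c-commands the pronoun but lies outside its binding domain — allowed.

the lawyers, the surgeons, the surgeons' relatives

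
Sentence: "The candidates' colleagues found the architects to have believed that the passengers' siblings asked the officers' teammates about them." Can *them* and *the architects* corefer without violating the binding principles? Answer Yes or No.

Yes

*the architects* is an R-expression; Principle C requires it to be free (not bound by any c-commanding expression).
— them: second object of the clause headed by 'asked'; the pronoun does not c-command the R-expression — coreference allowed.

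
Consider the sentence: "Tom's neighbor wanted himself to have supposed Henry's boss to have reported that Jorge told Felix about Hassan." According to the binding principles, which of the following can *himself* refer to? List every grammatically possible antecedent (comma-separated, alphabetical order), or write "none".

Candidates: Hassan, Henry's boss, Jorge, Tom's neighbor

Tom's neighbor

*himself* is a reflexive; Principle A requires it to be bound within its binding domain — the matrix clause.
— Hassan: second object of the clause headed by 'told'; does not c-command the reflexive — cannot bind it (Principle A).
— Henry's boss: subject of the clause headed by 'reported'; does not c-command the reflexive — cannot bind it (Principle A).
— Jorge: subject of the clause headed by 'told'; does not c-command the reflexive — cannot bind it (Principle A).
— Tom's neighbor: subject of the matrix clause; c-commands the reflexive within its binding domain — allowed (Principle A).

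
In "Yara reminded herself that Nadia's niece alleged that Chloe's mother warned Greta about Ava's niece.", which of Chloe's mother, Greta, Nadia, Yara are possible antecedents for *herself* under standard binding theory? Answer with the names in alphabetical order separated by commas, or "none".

*herself* is a reflexive; Principle A requires it to be bound within its binding domain — the matrix clause.
— Chloe's mother: subject of the clause headed by 'warned'; does not c-command the reflexive — cannot bind it (Principle A).
— Greta: object of the clause headed by 'warned'; does not c-command the reflexive — cannot bind it (Principle A).
— Nadia: possessor inside the subject DP of the clause headed by 'alleged'; does not c-command the reflexive — cannot bind it (Principle A).
— Yara: subject of the matrix clause; c-commands the reflexive within its binding domain — allowed (Principle A).

Yara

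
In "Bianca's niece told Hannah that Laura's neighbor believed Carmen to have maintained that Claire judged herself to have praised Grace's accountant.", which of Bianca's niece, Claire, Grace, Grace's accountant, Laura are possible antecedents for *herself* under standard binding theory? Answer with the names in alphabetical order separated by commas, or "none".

*herself* is a reflexive; Principle A requires it to be bound within its binding domain — the clause headed by 'judged'.
— Bianca's niece: subject of the matrix clause; c-commands the reflexive but lies outside its binding domain — cannot bind it (Principle A).
— Claire: subject of the clause headed by 'judged'; c-commands the reflexive within its binding domain — allowed (Principle A).
— Grace: possessor inside the object DP of the clause headed by 'praised'; does not c-command the reflexive — cannot bind it (Principle A).
— Grace's accountant: object of the clause headed by 'praised'; does not c-command the reflexive — cannot bind it (Principle A).
— Laura: possessor inside the subject DP of the clause headed by 'believed'; does not c-command the reflexive — cannot bind it (Principle A).

Claire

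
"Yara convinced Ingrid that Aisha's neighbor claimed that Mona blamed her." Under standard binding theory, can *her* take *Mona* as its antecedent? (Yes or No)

No

*her* is a pronoun; Principle B requires it to be free in its binding domain — the clause headed by 'blamed'.
— Mona: subject of the clause headed by 'blamed'; c-commands the pronoun within its binding domain — blocked (Principle B).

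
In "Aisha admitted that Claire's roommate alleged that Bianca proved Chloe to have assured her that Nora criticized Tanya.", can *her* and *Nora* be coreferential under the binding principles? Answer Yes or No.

*Nora* is an R-expression; Principle C requires it to be free (not bound by any c-commanding expression).
— her: object of the clause headed by 'assured'; the pronoun c-commands the R-expression — coreference blocked (Principle C).

No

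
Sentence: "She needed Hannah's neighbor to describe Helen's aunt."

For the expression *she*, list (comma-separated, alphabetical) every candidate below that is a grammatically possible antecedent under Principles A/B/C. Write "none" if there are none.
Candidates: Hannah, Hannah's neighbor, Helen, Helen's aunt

none

*she* is a pronoun; Principle B requires it to be free in its binding domain — the matrix clause.
— Hannah: possessor inside the subject DP of the clause headed by 'describe'; is c-commanded by the pronoun; coreference would bind this R-expression — blocked (Principle C).
— Hannah's neighbor: subject of the clause headed by 'describe'; is c-commanded by the pronoun; coreference would bind this R-expression — blocked (Principle C).
— Helen: possessor inside the object DP of the clause headed by 'describe'; is c-commanded by the pronoun; coreference would bind this R-expression — blocked (Principle C).
— Helen's aunt: object of the clause headed by 'describe'; is c-commanded by the pronoun; coreference would bind this R-expression — blocked (Principle C).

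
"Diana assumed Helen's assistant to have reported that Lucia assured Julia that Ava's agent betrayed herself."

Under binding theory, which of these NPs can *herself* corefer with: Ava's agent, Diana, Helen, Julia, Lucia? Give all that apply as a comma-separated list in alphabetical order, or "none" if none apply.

*herself* is a reflexive; Principle A requires it to be bound within its binding domain — the clause headed by 'betrayed'.
— Ava's agent: subject of the clause headed by 'betrayed'; c-commands the reflexive within its binding domain — allowed (Principle A).
— Diana: subject of the matrix clause; c-commands the reflexive but lies outside its binding domain — cannot bind it (Principle A).
— Helen: possessor inside the subject DP of the clause headed by 'reported'; does not c-command the reflexive — cannot bind it (Principle A).
— Julia: object of the clause headed by 'assured'; c-commands the reflexive but lies outside its binding domain — cannot bind it (Principle A).
— Lucia: subject of the clause headed by 'assured'; c-commands the reflexive but lies outside its binding domain — cannot bind it (Principle A).

Ava's agent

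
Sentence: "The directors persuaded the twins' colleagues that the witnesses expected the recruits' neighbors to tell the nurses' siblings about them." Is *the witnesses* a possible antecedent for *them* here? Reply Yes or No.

Yes

*them* is a pronoun; Principle B requires it to be free in its binding domain — the clause headed by 'tell'.
— the witnesses: subject of the clause headed by 'expected'; c-commands the pronoun but lies outside its binding domain — allowed.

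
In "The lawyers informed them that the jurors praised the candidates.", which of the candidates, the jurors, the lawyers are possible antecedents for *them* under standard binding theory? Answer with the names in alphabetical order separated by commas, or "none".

*them* is a pronoun; Principle B requires it to be free in its binding domain — the matrix clause.
— the candidates: object of the clause headed by 'praised'; is c-commanded by the pronoun; coreference would bind this R-expression — blocked (Principle C).
— the jurors: subject of the clause headed by 'praised'; is c-commanded by the pronoun; coreference would bind this R-expression — blocked (Principle C).
— the lawyers: subject of the matrix clause; c-commands the pronoun within its binding domain — blocked (Principle B).

none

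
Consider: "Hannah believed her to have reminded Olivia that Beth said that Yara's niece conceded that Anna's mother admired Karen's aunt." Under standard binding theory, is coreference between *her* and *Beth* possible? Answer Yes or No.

No

*Beth* is an R-expression; Principle C requires it to be free (not bound by any c-commanding expression).
— her: subject of the clause headed by 'reminded'; the pronoun c-commands the R-expression — coreference blocked (Principle C).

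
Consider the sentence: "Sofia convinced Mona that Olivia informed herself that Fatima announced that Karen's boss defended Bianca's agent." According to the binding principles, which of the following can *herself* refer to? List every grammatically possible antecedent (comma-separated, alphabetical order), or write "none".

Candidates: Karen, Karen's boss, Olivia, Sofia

*herself* is a reflexive; Principle A requires it to be bound within its binding domain — the clause headed by 'informed'.
— Karen: possessor inside the subject DP of the clause headed by 'defended'; does not c-command the reflexive — cannot bind it (Principle A).
— Karen's boss: subject of the clause headed by 'defended'; does not c-command the reflexive — cannot bind it (Principle A).
— Olivia: subject of the clause headed by 'informed'; c-commands the reflexive within its binding domain — allowed (Principle A).
— Sofia: subject of the matrix clause; c-commands the reflexive but lies outside its binding domain — cannot bind it (Principle A).

Olivia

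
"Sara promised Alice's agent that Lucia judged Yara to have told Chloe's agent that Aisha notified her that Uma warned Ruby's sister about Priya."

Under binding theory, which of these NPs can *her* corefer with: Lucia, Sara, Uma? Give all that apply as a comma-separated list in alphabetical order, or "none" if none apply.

Lucia, Sara

*her* is a pronoun; Principle B requires it to be free in its binding domain — the clause headed by 'notified'.
— Lucia: subject of the clause headed by 'judged'; c-commands the pronoun but lies outside its binding domain — allowed.
— Sara: subject of the matrix clause; c-commands the pronoun but lies outside its binding domain — allowed.
— Uma: subject of the clause headed by 'warned'; is c-commanded by the pronoun; coreference would bind this R-expression — blocked (Principle C).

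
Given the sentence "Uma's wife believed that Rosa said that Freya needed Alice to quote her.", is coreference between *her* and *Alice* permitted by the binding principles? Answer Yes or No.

*her* is a pronoun; Principle B requires it to be free in its binding domain — the clause headed by 'quote'.
— Alice: subject of the clause headed by 'quote'; c-commands the pronoun within its binding domain — blocked (Principle B).

No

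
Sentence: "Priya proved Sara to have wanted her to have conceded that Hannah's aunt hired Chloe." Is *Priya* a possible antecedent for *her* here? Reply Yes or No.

Yes

*her* is a pronoun; Principle B requires it to be free in its binding domain — the clause headed by 'wanted'.
— Priya: subject of the matrix clause; c-commands the pronoun but lies outside its binding domain — allowed.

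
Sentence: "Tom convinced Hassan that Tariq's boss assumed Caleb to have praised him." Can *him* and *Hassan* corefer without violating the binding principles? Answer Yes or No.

Yes

*Hassan* is an R-expression; Principle C requires it to be free (not bound by any c-commanding expression).
— him: object of the clause headed by 'praised'; the pronoun does not c-command the R-expression — coreference allowed.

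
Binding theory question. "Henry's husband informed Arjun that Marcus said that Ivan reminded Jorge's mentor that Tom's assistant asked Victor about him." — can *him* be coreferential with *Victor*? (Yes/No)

No

*him* is a pronoun; Principle B requires it to be free in its binding domain — the clause headed by 'asked'.
— Victor: object of the clause headed by 'asked'; c-commands the pronoun within its binding domain — blocked (Principle B).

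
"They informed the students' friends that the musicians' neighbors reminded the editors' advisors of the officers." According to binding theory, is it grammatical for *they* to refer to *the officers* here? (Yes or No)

*the officers* is an R-expression; Principle C requires it to be free (not bound by any c-commanding expression).
— they: subject of the matrix clause; the pronoun c-commands the R-expression — coreference blocked (Principle C).

No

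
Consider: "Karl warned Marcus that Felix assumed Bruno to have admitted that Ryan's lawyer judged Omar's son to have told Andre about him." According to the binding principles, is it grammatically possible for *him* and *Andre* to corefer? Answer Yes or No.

No

*him* is a pronoun; Principle B requires it to be free in its binding domain — the clause headed by 'told'.
— Andre: object of the clause headed by 'told'; c-commands the pronoun within its binding domain — blocked (Principle B).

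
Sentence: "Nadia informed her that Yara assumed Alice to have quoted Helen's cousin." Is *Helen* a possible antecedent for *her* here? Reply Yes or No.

No

*her* is a pronoun; Principle B requires it to be free in its binding domain — the matrix clause.
— Helen: possessor inside the object DP of the clause headed by 'quoted'; is c-commanded by the pronoun; coreference would bind this R-expression — blocked (Principle C).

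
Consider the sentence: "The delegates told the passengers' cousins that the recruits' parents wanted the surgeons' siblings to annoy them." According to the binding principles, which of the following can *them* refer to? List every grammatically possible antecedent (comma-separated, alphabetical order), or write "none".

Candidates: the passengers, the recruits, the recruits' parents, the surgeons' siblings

*them* is a pronoun; Principle B requires it to be free in its binding domain — the clause headed by 'annoy'.
— the passengers: possessor inside the object DP of the matrix clause; does not c-command the pronoun — Principle B does not apply; allowed.
— the recruits: possessor inside the subject DP of the clause headed by 'wanted'; does not c-command the pronoun — Principle B does not apply; allowed.
— the recruits' parents: subject of the clause headed by 'wanted'; c-commands the pronoun but lies outside its binding domain — allowed.
— the surgeons' siblings: subject of the clause headed by 'annoy'; c-commands the pronoun within its binding domain — blocked (Principle B).

the passengers, the recruits, the recruits' parents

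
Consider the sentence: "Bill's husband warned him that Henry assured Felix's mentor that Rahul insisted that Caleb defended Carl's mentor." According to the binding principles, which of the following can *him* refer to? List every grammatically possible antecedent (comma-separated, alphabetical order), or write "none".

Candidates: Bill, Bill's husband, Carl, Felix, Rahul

Bill

*him* is a pronoun; Principle B requires it to be free in its binding domain — the matrix clause.
— Bill: possessor inside the subject DP of the matrix clause; does not c-command the pronoun — Principle B does not apply; allowed.
— Bill's husband: subject of the matrix clause; c-commands the pronoun within its binding domain — blocked (Principle B).
— Carl: possessor inside the object DP of the clause headed by 'defended'; is c-commanded by the pronoun; coreference would bind this R-expression — blocked (Principle C).
— Felix: possessor inside the object DP of the clause headed by 'assured'; is c-commanded by the pronoun; coreference would bind this R-expression — blocked (Principle C).
— Rahul: subject of the clause headed by 'insisted'; is c-commanded by the pronoun; coreference would bind this R-expression — blocked (Principle C).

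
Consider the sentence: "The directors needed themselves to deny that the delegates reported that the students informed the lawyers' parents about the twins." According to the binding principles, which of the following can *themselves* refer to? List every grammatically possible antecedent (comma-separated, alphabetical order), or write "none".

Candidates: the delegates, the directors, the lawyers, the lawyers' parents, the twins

the directors

*themselves* is a reflexive; Principle A requires it to be bound within its binding domain — the matrix clause.
— the delegates: subject of the clause headed by 'reported'; does not c-command the reflexive — cannot bind it (Principle A).
— the directors: subject of the matrix clause; c-commands the reflexive within its binding domain — allowed (Principle A).
— the lawyers: possessor inside the object DP of the clause headed by 'informed'; does not c-command the reflexive — cannot bind it (Principle A).
— the lawyers' parents: object of the clause headed by 'informed'; does not c-command the reflexive — cannot bind it (Principle A).
— the twins: second object of the clause headed by 'informed'; does not c-command the reflexive — cannot bind it (Principle A).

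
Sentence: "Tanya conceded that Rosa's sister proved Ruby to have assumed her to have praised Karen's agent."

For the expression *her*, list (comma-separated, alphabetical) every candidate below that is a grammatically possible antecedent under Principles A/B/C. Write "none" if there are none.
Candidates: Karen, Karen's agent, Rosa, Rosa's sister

*her* is a pronoun; Principle B requires it to be free in its binding domain — the clause headed by 'assumed'.
— Karen: possessor inside the object DP of the clause headed by 'praised'; is c-commanded by the pronoun; coreference would bind this R-expression — blocked (Principle C).
— Karen's agent: object of the clause headed by 'praised'; is c-commanded by the pronoun; coreference would bind this R-expression — blocked (Principle C).
— Rosa: possessor inside the subject DP of the clause headed by 'proved'; does not c-command the pronoun — Principle B does not apply; allowed.
— Rosa's sister: subject of the clause headed by 'proved'; c-commands the pronoun but lies outside its binding domain — allowed.

Rosa, Rosa's sister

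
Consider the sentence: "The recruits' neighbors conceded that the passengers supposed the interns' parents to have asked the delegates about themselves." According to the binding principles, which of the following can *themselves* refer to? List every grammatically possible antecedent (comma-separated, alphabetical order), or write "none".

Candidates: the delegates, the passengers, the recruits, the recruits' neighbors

the delegates

*themselves* is a reflexive; Principle A requires it to be bound within its binding domain — the clause headed by 'asked'.
— the delegates: object of the clause headed by 'asked'; c-commands the reflexive within its binding domain — allowed (Principle A).
— the passengers: subject of the clause headed by 'supposed'; c-commands the reflexive but lies outside its binding domain — cannot bind it (Principle A).
— the recruits: possessor inside the subject DP of the matrix clause; does not c-command the reflexive — cannot bind it (Principle A).
— the recruits' neighbors: subject of the matrix clause; c-commands the reflexive but lies outside its binding domain — cannot bind it (Principle A).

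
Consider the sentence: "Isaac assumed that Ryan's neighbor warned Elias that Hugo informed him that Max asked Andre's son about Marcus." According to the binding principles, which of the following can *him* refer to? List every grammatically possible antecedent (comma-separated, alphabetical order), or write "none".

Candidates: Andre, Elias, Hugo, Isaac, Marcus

*him* is a pronoun; Principle B requires it to be free in its binding domain — the clause headed by 'informed'.
— Andre: possessor inside the object DP of the clause headed by 'asked'; is c-commanded by the pronoun; coreference would bind this R-expression — blocked (Principle C).
— Elias: object of the clause headed by 'warned'; c-commands the pronoun but lies outside its binding domain — allowed.
— Hugo: subject of the clause headed by 'informed'; c-commands the pronoun within its binding domain — blocked (Principle B).
— Isaac: subject of the matrix clause; c-commands the pronoun but lies outside its binding domain — allowed.
— Marcus: second object of the clause headed by 'asked'; is c-commanded by the pronoun; coreference would bind this R-expression — blocked (Principle C).

Elias, Isaac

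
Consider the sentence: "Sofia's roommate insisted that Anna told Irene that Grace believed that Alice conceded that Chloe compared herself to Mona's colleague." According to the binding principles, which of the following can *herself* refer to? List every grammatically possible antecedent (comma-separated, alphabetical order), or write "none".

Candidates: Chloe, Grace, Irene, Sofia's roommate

Chloe

*herself* is a reflexive; Principle A requires it to be bound within its binding domain — the clause headed by 'compared'.
— Chloe: subject of the clause headed by 'compared'; c-commands the reflexive within its binding domain — allowed (Principle A).
— Grace: subject of the clause headed by 'believed'; c-commands the reflexive but lies outside its binding domain — cannot bind it (Principle A).
— Irene: object of the clause headed by 'told'; c-commands the reflexive but lies outside its binding domain — cannot bind it (Principle A).
— Sofia's roommate: subject of the matrix clause; c-commands the reflexive but lies outside its binding domain — cannot bind it (Principle A).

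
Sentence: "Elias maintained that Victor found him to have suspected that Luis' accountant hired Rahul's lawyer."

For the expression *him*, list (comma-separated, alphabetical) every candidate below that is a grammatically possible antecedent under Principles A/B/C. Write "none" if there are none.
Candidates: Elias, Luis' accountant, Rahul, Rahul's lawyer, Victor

*him* is a pronoun; Principle B requires it to be free in its binding domain — the clause headed by 'found'.
— Elias: subject of the matrix clause; c-commands the pronoun but lies outside its binding domain — allowed.
— Luis' accountant: subject of the clause headed by 'hired'; is c-commanded by the pronoun; coreference would bind this R-expression — blocked (Principle C).
— Rahul: possessor inside the object DP of the clause headed by 'hired'; is c-commanded by the pronoun; coreference would bind this R-expression — blocked (Principle C).
— Rahul's lawyer: object of the clause headed by 'hired'; is c-commanded by the pronoun; coreference would bind this R-expression — blocked (Principle C).
— Victor: subject of the clause headed by 'found'; c-commands the pronoun within its binding domain — blocked (Principle B).

Elias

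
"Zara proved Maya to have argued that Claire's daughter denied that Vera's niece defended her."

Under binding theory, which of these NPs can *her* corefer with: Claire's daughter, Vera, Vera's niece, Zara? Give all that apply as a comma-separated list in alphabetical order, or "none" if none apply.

*her* is a pronoun; Principle B requires it to be free in its binding domain — the clause headed by 'defended'.
— Claire's daughter: subject of the clause headed by 'denied'; c-commands the pronoun but lies outside its binding domain — allowed.
— Vera: possessor inside the subject DP of the clause headed by 'defended'; does not c-command the pronoun — Principle B does not apply; allowed.
— Vera's niece: subject of the clause headed by 'defended'; c-commands the pronoun within its binding domain — blocked (Principle B).
— Zara: subject of the matrix clause; c-commands the pronoun but lies outside its binding domain — allowed.

Claire's daughter, Vera, Zara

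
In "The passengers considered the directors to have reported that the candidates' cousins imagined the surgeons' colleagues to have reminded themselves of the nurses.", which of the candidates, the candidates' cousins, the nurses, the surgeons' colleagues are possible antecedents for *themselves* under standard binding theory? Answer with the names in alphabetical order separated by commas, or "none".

the surgeons' colleagues

*themselves* is a reflexive; Principle A requires it to be bound within its binding domain — the clause headed by 'reminded'.
— the candidates: possessor inside the subject DP of the clause headed by 'imagined'; does not c-command the reflexive — cannot bind it (Principle A).
— the candidates' cousins: subject of the clause headed by 'imagined'; c-commands the reflexive but lies outside its binding domain — cannot bind it (Principle A).
— the nurses: second object of the clause headed by 'reminded'; does not c-command the reflexive — cannot bind it (Principle A).
— the surgeons' colleagues: subject of the clause headed by 'reminded'; c-commands the reflexive within its binding domain — allowed (Principle A).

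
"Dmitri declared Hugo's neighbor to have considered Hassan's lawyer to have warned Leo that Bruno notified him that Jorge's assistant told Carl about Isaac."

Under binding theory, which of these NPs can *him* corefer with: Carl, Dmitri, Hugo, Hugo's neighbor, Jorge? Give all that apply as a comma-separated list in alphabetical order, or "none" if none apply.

Dmitri, Hugo, Hugo's neighbor

*him* is a pronoun; Principle B requires it to be free in its binding domain — the clause headed by 'notified'.
— Carl: object of the clause headed by 'told'; is c-commanded by the pronoun; coreference would bind this R-expression — blocked (Principle C).
— Dmitri: subject of the matrix clause; c-commands the pronoun but lies outside its binding domain — allowed.
— Hugo: possessor inside the subject DP of the clause headed by 'considered'; does not c-command the pronoun — Principle B does not apply; allowed.
— Hugo's neighbor: subject of the clause headed by 'considered'; c-commands the pronoun but lies outside its binding domain — allowed.
— Jorge: possessor inside the subject DP of the clause headed by 'told'; is c-commanded by the pronoun; coreference would bind this R-expression — blocked (Principle C).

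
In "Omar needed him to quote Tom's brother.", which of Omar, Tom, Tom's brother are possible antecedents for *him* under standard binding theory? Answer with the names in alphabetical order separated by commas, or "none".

*him* is a pronoun; Principle B requires it to be free in its binding domain — the matrix clause.
— Omar: subject of the matrix clause; c-commands the pronoun within its binding domain — blocked (Principle B).
— Tom: possessor inside the object DP of the clause headed by 'quote'; is c-commanded by the pronoun; coreference would bind this R-expression — blocked (Principle C).
— Tom's brother: object of the clause headed by 'quote'; is c-commanded by the pronoun; coreference would bind this R-expression — blocked (Principle C).

none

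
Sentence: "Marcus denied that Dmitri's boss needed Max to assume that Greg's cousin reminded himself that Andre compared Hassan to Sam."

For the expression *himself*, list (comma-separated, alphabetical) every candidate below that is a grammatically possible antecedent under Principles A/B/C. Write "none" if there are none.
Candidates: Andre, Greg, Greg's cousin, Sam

Greg's cousin

*himself* is a reflexive; Principle A requires it to be bound within its binding domain — the clause headed by 'reminded'.
— Andre: subject of the clause headed by 'compared'; does not c-command the reflexive — cannot bind it (Principle A).
— Greg: possessor inside the subject DP of the clause headed by 'reminded'; does not c-command the reflexive — cannot bind it (Principle A).
— Greg's cousin: subject of the clause headed by 'reminded'; c-commands the reflexive within its binding domain — allowed (Principle A).
— Sam: second object of the clause headed by 'compared'; does not c-command the reflexive — cannot bind it (Principle A).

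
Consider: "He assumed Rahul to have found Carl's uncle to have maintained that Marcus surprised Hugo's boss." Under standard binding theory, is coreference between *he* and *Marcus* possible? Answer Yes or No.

*Marcus* is an R-expression; Principle C requires it to be free (not bound by any c-commanding expression).
— he: subject of the matrix clause; the pronoun c-commands the R-expression — coreference blocked (Principle C).

No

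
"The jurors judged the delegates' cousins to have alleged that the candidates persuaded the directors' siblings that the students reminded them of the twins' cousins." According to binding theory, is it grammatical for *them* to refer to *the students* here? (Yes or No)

*the students* is an R-expression; Principle C requires it to be free (not bound by any c-commanding expression).
— them: object of the clause headed by 'reminded'; the R-expression locally c-commands the pronoun — coreference blocked (Principle B on the pronoun).

No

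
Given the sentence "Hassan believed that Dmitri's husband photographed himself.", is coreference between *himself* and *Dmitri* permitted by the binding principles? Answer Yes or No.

*himself* is a reflexive; Principle A requires it to be bound within its binding domain — the clause headed by 'photographed'.
— Dmitri: possessor inside the subject DP of the clause headed by 'photographed'; does not c-command the reflexive — cannot bind it (Principle A).

No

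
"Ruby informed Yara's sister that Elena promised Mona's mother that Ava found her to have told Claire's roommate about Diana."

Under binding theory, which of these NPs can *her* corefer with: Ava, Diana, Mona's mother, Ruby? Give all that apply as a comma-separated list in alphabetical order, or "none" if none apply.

Mona's mother, Ruby

*her* is a pronoun; Principle B requires it to be free in its binding domain — the clause headed by 'found'.
— Ava: subject of the clause headed by 'found'; c-commands the pronoun within its binding domain — blocked (Principle B).
— Diana: second object of the clause headed by 'told'; is c-commanded by the pronoun; coreference would bind this R-expression — blocked (Principle C).
— Mona's mother: object of the clause headed by 'promised'; c-commands the pronoun but lies outside its binding domain — allowed.
— Ruby: subject of the matrix clause; c-commands the pronoun but lies outside its binding domain — allowed.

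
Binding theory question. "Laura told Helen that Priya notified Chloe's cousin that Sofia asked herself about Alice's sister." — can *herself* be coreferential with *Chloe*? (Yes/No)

*herself* is a reflexive; Principle A requires it to be bound within its binding domain — the clause headed by 'asked'.
— Chloe: possessor inside the object DP of the clause headed by 'notified'; does not c-command the reflexive — cannot bind it (Principle A).

No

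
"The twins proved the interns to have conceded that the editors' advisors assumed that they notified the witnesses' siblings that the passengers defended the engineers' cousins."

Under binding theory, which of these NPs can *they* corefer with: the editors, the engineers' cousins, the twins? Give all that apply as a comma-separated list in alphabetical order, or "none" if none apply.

the editors, the twins

*they* is a pronoun; Principle B requires it to be free in its binding domain — the clause headed by 'notified'.
— the editors: possessor inside the subject DP of the clause headed by 'assumed'; does not c-command the pronoun — Principle B does not apply; allowed.
— the engineers' cousins: object of the clause headed by 'defended'; is c-commanded by the pronoun; coreference would bind this R-expression — blocked (Principle C).
— the twins: subject of the matrix clause; c-commands the pronoun but lies outside its binding domain — allowed.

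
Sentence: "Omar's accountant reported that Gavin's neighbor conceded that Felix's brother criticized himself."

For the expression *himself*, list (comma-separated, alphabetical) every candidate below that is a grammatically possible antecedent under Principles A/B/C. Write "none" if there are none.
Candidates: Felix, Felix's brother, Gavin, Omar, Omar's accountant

Felix's brother

*himself* is a reflexive; Principle A requires it to be bound within its binding domain — the clause headed by 'criticized'.
— Felix: possessor inside the subject DP of the clause headed by 'criticized'; does not c-command the reflexive — cannot bind it (Principle A).
— Felix's brother: subject of the clause headed by 'criticized'; c-commands the reflexive within its binding domain — allowed (Principle A).
— Gavin: possessor inside the subject DP of the clause headed by 'conceded'; does not c-command the reflexive — cannot bind it (Principle A).
— Omar: possessor inside the subject DP of the matrix clause; does not c-command the reflexive — cannot bind it (Principle A).
— Omar's accountant: subject of the matrix clause; c-commands the reflexive but lies outside its binding domain — cannot bind it (Principle A).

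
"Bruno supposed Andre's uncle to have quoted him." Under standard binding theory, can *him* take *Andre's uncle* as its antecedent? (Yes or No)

No

*him* is a pronoun; Principle B requires it to be free in its binding domain — the clause headed by 'quoted'.
— Andre's uncle: subject of the clause headed by 'quoted'; c-commands the pronoun within its binding domain — blocked (Principle B).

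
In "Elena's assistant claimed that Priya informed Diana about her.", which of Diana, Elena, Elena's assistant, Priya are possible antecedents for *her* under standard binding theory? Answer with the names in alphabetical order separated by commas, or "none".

*her* is a pronoun; Principle B requires it to be free in its binding domain — the clause headed by 'informed'.
— Diana: object of the clause headed by 'informed'; c-commands the pronoun within its binding domain — blocked (Principle B).
— Elena: possessor inside the subject DP of the matrix clause; does not c-command the pronoun — Principle B does not apply; allowed.
— Elena's assistant: subject of the matrix clause; c-commands the pronoun but lies outside its binding domain — allowed.
— Priya: subject of the clause headed by 'informed'; c-commands the pronoun within its binding domain — blocked (Principle B).

Elena, Elena's assistant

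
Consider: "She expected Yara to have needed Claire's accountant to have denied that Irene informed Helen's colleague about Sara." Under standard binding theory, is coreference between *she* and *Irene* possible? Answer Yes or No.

No

*Irene* is an R-expression; Principle C requires it to be free (not bound by any c-commanding expression).
— she: subject of the matrix clause; the pronoun c-commands the R-expression — coreference blocked (Principle C).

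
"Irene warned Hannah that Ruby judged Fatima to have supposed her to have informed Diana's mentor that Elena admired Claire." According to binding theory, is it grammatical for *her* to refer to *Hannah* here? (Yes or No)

Yes

*Hannah* is an R-expression; Principle C requires it to be free (not bound by any c-commanding expression).
— her: subject of the clause headed by 'informed'; the pronoun does not c-command the R-expression — coreference allowed.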